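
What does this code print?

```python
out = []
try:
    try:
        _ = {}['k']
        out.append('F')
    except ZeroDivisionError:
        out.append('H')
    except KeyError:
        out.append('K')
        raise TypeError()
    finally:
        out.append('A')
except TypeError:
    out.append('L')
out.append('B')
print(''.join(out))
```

Execution trace: 'K' (inner except KeyError) → 'A' (inner finally) → 'L' (outer except TypeError) → 'B' (after the try/except). Output: KALB

Answer: KALB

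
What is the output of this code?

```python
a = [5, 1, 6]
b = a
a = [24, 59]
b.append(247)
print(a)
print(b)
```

Key concept: rebinding vs mutation: a is rebound to a new list, b still points at the original.
Step by step:
`a = [5, 1, 6]` → a = [5, 1, 6]
`b = a` → b = [5, 1, 6] (same object as a)
`a = [24, 59]` → a = [24, 59]
`b.append(247)` → b = [5, 1, 6, 247]
`print(a)` → prints [24, 59]
`print(b)` → prints [5, 1, 6, 247]

Answer:
[24, 59]
[5, 1, 6, 247]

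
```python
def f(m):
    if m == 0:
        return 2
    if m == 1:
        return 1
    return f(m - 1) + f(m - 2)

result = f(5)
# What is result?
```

Build up from base cases: f(0)=2, f(1)=1, f(2)=3, f(3)=4, f(4)=7, f(5)=11

Answer: 11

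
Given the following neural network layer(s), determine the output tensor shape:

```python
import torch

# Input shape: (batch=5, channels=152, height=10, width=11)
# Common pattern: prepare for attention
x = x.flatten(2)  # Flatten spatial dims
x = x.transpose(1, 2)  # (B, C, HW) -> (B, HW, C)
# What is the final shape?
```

Input: (5, 152, 10, 11) -> after flatten(2): (5, 152, 110) -> Output: (5, 110, 152)

Answer: (5, 110, 152)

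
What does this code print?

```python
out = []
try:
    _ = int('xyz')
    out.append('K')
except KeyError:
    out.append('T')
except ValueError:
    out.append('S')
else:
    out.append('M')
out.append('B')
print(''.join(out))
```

Execution trace: 'S' (except ValueError) → 'B' (after the try/except). Output: SB

Answer: SB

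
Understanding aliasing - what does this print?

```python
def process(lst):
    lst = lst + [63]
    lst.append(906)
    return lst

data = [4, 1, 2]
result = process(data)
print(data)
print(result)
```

Key concept: rebinding parameter vs mutation.
Step by step:
`data = [4, 1, 2]` → data = [4, 1, 2]
`result = process(data)` → result = [4, 1, 2, 63, 906]
`print(data)` → prints [4, 1, 2]
`print(result)` → prints [4, 1, 2, 63, 906]

Answer:
[4, 1, 2]
[4, 1, 2, 63, 906]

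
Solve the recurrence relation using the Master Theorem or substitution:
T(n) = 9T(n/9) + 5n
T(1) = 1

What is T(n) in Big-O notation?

By Master Theorem: a=9, b=9, f(n)=5n. Since log_9(9) = 1 and f(n) = Θ(n^1), Case 2 applies. T(n) = O(n log n).

Answer: O(n log n)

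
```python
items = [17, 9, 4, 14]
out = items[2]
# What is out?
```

Trace:
`items = [17, 9, 4, 14]` → items = [17, 9, 4, 14]
`out = items[2]` → out = 4
So out = 4

Answer: 4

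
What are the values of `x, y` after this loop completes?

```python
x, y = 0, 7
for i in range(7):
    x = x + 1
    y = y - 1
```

x goes 0→7, y goes 7→0
`x, y` takes the values: (0, 7) → (1, 7) → (1, 6) → (2, 6) → (2, 5) → (3, 5) → (3, 4) → (4, 4) → (4, 3) → (5, 3) → (5, 2) → (6, 2) → (6, 1) → (7, 1) → (7, 0)

Answer: 7, 0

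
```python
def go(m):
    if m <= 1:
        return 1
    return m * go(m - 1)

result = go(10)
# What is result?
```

go(10) = 10 * 9 * 8 * 7 * 6 * 5 * 4 * 3 * 2 * 1 = 3628800

Answer: 3628800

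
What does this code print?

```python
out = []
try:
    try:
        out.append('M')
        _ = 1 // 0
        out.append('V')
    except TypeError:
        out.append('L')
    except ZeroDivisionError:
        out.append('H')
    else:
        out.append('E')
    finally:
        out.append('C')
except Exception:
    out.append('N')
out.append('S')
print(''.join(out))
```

Execution trace: 'M' (inner try body) → 'H' (inner except ZeroDivisionError) → 'C' (inner finally) → 'S' (after the try/except). Output: MHCS

Answer: MHCS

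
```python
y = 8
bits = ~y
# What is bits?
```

Trace:
`y = 8` → y = 8
`bits = ~y` → bits = -9
So bits = -9

Answer: -9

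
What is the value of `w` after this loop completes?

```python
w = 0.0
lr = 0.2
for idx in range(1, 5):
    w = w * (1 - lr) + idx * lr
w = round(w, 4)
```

Moving average with lr=0.2
`w` takes the values: 0.0 → 0.2 → 0.56 → 1.048 → 1.6384

Answer: 1.6384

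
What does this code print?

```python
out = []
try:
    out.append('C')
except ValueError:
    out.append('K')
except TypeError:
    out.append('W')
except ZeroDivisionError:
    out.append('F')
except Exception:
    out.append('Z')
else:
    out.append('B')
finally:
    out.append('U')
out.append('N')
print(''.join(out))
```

Execution trace: 'C' (try body, no exception) → 'B' (else) → 'U' (finally) → 'N' (after the try/except). Output: CBUN

Answer: CBUN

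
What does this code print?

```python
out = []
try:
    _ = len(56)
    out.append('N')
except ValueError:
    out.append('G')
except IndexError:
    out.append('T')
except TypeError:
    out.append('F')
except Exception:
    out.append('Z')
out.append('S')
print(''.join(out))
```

Execution trace: 'F' (except TypeError) → 'S' (after the try/except). Output: FS

Answer: FS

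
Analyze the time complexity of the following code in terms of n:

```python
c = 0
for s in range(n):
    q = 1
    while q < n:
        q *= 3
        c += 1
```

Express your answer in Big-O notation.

Each loop level contributes: n × log n. Multiplying the contributions gives O(n log n).

Answer: O(n log n)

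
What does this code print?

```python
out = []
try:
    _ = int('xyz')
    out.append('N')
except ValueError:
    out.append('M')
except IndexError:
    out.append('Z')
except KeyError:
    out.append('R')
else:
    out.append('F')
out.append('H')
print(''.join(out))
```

Execution trace: 'M' (except ValueError) → 'H' (after the try/except). Output: MH

Answer: MH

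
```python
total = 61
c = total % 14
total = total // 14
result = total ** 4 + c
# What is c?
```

Trace:
`total = 61` → total = 61
`c = total % 14` → c = 5
`total = total // 14` → total = 4
`result = total ** 4 + c` → result = 261
So c = 5

Answer: 5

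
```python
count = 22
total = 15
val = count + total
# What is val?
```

Trace:
`count = 22` → count = 22
`total = 15` → total = 15
`val = count + total` → val = 37
So val = 37

Answer: 37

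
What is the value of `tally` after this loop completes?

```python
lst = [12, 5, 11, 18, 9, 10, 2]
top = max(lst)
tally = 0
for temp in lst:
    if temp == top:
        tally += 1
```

Count of max value 18 in [12, 5, 11, 18, 9, 10, 2]
`tally` takes the values: 0 → 1

Answer: 1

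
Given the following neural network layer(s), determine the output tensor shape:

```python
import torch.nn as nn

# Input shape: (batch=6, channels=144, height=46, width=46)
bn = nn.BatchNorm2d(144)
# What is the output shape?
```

Input: (6, 144, 46, 46) -> Output: (6, 144, 46, 46)

Answer: (6, 144, 46, 46)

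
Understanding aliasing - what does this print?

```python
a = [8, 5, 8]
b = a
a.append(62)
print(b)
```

Key concept: basic list aliasing.
Step by step:
`a = [8, 5, 8]` → a = [8, 5, 8]
`b = a` → b = [8, 5, 8] (same object as a)
`a.append(62)` → a = [8, 5, 8, 62] (same object as b); b = [8, 5, 8, 62] (same object as a)
`print(b)` → prints [8, 5, 8, 62]

Answer: [8, 5, 8, 62]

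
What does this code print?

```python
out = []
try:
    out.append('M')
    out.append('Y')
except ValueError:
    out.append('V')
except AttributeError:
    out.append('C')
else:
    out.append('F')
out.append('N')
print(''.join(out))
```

Execution trace: 'M' (try body) → 'Y' (try body, no exception) → 'F' (else) → 'N' (after the try/except). Output: MYFN

Answer: MYFN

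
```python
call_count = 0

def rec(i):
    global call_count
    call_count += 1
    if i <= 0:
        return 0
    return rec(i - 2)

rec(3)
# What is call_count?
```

Linear recursion stepping by 2: 3 calls from i=3 down to ≤0.

Answer: 3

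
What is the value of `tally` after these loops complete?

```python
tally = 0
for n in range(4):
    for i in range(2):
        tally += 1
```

4 * 2 = 8
`tally` takes the values: 0 → 1 → 2 → 3 → 4 → 5 → 6 → 7 → 8

Answer: 8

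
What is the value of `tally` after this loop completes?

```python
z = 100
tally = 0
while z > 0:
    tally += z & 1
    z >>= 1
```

Count set bits in 100 (binary: 0b1100100)
`tally` takes the values: 0 → 1 → 2 → 3

Answer: 3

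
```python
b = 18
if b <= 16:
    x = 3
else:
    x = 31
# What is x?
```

Trace:
`b = 18` → b = 18
`if b <= 16: ...` → b <= 16 is False, take else branch → x = 31
So x = 31

Answer: 31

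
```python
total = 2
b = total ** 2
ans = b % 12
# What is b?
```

Trace:
`total = 2` → total = 2
`b = total ** 2` → b = 4
`ans = b % 12` → ans = 4
So b = 4

Answer: 4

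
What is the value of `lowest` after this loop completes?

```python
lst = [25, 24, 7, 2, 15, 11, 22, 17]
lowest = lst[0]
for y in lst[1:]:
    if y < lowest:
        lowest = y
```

Minimum of [25, 24, 7, 2, 15, 11, 22, 17]
`lowest` takes the values: 25 → 24 → 7 → 2

Answer: 2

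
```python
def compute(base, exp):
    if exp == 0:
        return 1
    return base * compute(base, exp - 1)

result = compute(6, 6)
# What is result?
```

compute(6, 6) = 6 * 6 * 6 * 6 * 6 * 6 = 46656

Answer: 46656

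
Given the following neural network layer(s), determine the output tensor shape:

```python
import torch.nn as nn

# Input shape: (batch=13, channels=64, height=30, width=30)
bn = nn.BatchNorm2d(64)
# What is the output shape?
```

Input: (13, 64, 30, 30) -> Output: (13, 64, 30, 30)

Answer: (13, 64, 30, 30)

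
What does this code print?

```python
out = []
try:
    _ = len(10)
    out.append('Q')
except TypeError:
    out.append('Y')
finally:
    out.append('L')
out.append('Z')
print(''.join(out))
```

Execution trace: 'Y' (except TypeError) → 'L' (finally) → 'Z' (after the try/except). Output: YLZ

Answer: YLZ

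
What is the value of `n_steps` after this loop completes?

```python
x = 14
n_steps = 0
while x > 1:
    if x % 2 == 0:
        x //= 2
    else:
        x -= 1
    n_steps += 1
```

Steps to reduce 14 to 1
`n_steps` takes the values: 0 → 1 → 2 → 3 → 4 → 5

Answer: 5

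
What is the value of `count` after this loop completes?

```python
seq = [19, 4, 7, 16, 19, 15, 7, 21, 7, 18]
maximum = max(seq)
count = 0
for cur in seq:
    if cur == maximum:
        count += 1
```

Count of max value 21 in [19, 4, 7, 16, 19, 15, 7, 21, 7, 18]
`count` takes the values: 0 → 1

Answer: 1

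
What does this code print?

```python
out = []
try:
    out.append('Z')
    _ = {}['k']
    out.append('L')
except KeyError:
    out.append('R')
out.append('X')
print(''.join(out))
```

Execution trace: 'Z' (try body) → 'R' (except KeyError) → 'X' (after the try/except). Output: ZRX

Answer: ZRX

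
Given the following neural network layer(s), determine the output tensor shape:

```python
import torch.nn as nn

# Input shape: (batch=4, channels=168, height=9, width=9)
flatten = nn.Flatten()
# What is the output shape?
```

Input: (4, 168, 9, 9) -> Output: (4, 13608)

Answer: (4, 13608)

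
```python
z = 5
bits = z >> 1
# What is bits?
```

Trace:
`z = 5` → z = 5
`bits = z >> 1` → bits = 2
So bits = 2

Answer: 2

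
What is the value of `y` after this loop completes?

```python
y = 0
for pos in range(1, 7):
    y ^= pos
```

XOR of 1 to 6
`y` takes the values: 0 → 1 → 3 → 0 → 4 → 1 → 7

Answer: 7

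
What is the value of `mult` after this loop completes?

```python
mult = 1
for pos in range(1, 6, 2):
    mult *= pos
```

Product of 1, 3, 5, ... up to 5
`mult` takes the values: 1 → 3 → 15

Answer: 15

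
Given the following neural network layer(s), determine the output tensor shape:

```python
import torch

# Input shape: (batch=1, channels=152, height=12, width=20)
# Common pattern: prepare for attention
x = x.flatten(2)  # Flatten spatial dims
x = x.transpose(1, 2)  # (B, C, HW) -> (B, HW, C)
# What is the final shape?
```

Input: (1, 152, 12, 20) -> after flatten(2): (1, 152, 240) -> Output: (1, 240, 152)

Answer: (1, 240, 152)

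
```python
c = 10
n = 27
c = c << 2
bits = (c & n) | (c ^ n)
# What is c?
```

Trace:
`c = 10` → c = 10
`n = 27` → n = 27
`c = c << 2` → c = 40
`bits = (c & n) | (c ^ n)` → bits = 59
So c = 40

Answer: 40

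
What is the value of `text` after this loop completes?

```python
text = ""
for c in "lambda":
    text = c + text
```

Reverse 'lambda'
`text` takes the values: "" → "l" → "al" → "mal" → "bmal" → "dbmal" → "adbmal"

Answer: "adbmal"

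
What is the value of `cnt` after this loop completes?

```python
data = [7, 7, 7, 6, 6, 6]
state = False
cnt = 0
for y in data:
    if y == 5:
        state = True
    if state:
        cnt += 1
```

Count elements after first 5 in [7, 7, 7, 6, 6, 6]
`cnt` takes the values: 0

Answer: 0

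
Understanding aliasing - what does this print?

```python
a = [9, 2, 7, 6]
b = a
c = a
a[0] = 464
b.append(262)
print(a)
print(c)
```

Key concept: multiple aliases.
Step by step:
`a = [9, 2, 7, 6]` → a = [9, 2, 7, 6]
`b = a` → b = [9, 2, 7, 6] (same object as a)
`c = a` → c = [9, 2, 7, 6] (same object as a, b)
`a[0] = 464` → a = [464, 2, 7, 6] (same object as b, c); b = [464, 2, 7, 6] (same object as a, c); c = [464, 2, 7, 6] (same object as a, b)
`b.append(262)` → a = [464, 2, 7, 6, 262] (same object as b, c); b = [464, 2, 7, 6, 262] (same object as a, c); c = [464, 2, 7, 6, 262] (same object as a, b)
`print(a)` → prints [464, 2, 7, 6, 262]
`print(c)` → prints [464, 2, 7, 6, 262]

Answer:
[464, 2, 7, 6, 262]
[464, 2, 7, 6, 262]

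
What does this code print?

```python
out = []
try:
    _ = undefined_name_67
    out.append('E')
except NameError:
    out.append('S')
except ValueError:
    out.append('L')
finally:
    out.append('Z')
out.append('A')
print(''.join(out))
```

Execution trace: 'S' (except NameError) → 'Z' (finally) → 'A' (after the try/except). Output: SZA

Answer: SZA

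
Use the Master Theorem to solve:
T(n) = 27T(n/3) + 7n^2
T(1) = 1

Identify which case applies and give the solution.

a=27, b=3, f(n)=7n^2. log_3(27) = 3. Since c=2 < 3, Case 1 applies: T(n) = Θ(n^log_b(a)) = O(n^3).

Answer: O(n^3) - Case 1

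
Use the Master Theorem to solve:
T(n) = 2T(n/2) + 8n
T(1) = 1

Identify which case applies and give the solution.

a=2, b=2, f(n)=8n. log_2(2) = 1. Since c=1 = 1, Case 2 applies: T(n) = Θ(n^log_b(a) · log n) = O(n log n).

Answer: O(n log n) - Case 2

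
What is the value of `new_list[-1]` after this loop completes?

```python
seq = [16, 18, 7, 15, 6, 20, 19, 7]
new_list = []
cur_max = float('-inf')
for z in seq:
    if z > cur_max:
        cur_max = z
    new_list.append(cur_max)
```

Running max ends at 20
`new_list` takes the values: [] → [16] → [16, 18] → [16, 18, 18] → [16, 18, 18, 18] → [16, 18, 18, 18, 18] → [16, 18, 18, 18, 18, 20] → [16, 18, 18, 18, 18, 20, 20] → [16, 18, 18, 18, 18, 20, 20, 20]
So `new_list[-1]` = 20

Answer: 20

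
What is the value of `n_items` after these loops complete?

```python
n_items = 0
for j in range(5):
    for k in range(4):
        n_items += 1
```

5 * 4 = 20
`n_items` takes the values: 0 → 1 → 2 → 3 → 4 → 5 → 6 → 7 → 8 → 9 → 10 → 11 → 12 → 13 → 14 → 15 → 16 → 17 → 18 → 19 → 20

Answer: 20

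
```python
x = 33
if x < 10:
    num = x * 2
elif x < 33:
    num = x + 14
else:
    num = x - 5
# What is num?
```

Trace:
`x = 33` → x = 33
`if x < 10: ...` → x < 10 is False, x < 33 is False, take else branch → num = 28
So num = 28

Answer: 28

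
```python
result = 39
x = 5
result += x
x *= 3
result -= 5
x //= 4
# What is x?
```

Trace:
`result = 39` → result = 39
`x = 5` → x = 5
`result += x` → result = 44
`x *= 3` → x = 15
`result -= 5` → result = 39
`x //= 4` → x = 3
So x = 3

Answer: 3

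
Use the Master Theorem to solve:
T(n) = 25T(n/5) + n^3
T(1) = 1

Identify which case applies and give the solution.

a=25, b=5, f(n)=n^3. log_5(25) = 2. Since c=3 > 2 and the regularity condition holds (25(n/5)^3 = (25/5^3)n^3 with 25/5^3 < 1), Case 3 applies: T(n) = Θ(f(n)) = O(n^3).

Answer: O(n^3) - Case 3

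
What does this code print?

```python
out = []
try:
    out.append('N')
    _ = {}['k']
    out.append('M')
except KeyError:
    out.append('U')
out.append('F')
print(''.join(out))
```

Execution trace: 'N' (try body) → 'U' (except KeyError) → 'F' (after the try/except). Output: NUF

Answer: NUF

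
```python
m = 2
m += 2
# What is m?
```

Trace:
`m = 2` → m = 2
`m += 2` → m = 4
So m = 4

Answer: 4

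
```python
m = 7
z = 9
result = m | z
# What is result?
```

Trace:
`m = 7` → m = 7
`z = 9` → z = 9
`result = m | z` → result = 15
So result = 15

Answer: 15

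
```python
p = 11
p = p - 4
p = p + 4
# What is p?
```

Trace:
`p = 11` → p = 11
`p = p - 4` → p = 7
`p = p + 4` → p = 11
So p = 11

Answer: 11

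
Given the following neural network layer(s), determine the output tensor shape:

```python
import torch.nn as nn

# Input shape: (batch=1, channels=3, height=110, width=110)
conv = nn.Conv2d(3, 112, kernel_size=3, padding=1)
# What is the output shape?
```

Input: (1, 3, 110, 110) -> Output: (1, 112, 110, 110)

Answer: (1, 112, 110, 110)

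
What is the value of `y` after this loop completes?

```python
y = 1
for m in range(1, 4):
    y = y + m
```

Start at 1, add 1 through 3
`y` takes the values: 1 → 2 → 4 → 7

Answer: 7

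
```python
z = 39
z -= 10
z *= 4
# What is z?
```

Trace:
`z = 39` → z = 39
`z -= 10` → z = 29
`z *= 4` → z = 116
So z = 116

Answer: 116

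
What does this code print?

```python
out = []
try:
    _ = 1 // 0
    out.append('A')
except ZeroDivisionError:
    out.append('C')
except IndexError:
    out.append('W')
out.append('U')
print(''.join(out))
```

Execution trace: 'C' (except ZeroDivisionError) → 'U' (after the try/except). Output: CU

Answer: CU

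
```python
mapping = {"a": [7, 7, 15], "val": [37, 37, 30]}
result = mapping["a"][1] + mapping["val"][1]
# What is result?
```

Trace:
`mapping = {"a": [7, 7, 15], "val": [37, 37, 30]}` → mapping = {'a': [7, 7, 15], 'val': [37, 37, 30]}
`result = mapping["a"][1] + mapping["val"][1]` → result = 44
So result = 44

Answer: 44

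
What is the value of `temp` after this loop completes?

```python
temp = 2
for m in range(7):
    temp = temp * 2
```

Multiply by 2, 7 times: 2 * 2^7 = 256
`temp` takes the values: 2 → 4 → 8 → 16 → 32 → 64 → 128 → 256

Answer: 256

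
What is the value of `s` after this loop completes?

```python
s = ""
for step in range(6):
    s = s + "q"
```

Repeat 'q' 6 times
`s` takes the values: "" → "q" → "qq" → "qqq" → "qqqq" → "qqqqq" → "qqqqqq"

Answer: "qqqqqq"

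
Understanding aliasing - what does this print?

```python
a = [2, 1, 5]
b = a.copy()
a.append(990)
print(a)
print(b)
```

Key concept: list.copy() creates independent copy.
Step by step:
`a = [2, 1, 5]` → a = [2, 1, 5]
`b = a.copy()` → b = [2, 1, 5]
`a.append(990)` → a = [2, 1, 5, 990]
`print(a)` → prints [2, 1, 5, 990]
`print(b)` → prints [2, 1, 5]

Answer:
[2, 1, 5, 990]
[2, 1, 5]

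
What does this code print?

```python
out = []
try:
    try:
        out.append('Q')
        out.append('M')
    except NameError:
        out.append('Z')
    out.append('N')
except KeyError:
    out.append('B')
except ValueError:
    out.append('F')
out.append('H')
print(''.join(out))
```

Execution trace: 'Q' (inner try body) → 'M' (inner try body, no exception) → 'N' (try body, no exception) → 'H' (after the try/except). Output: QMNH

Answer: QMNH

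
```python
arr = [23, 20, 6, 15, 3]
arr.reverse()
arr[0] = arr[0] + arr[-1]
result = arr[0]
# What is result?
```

Trace:
`arr = [23, 20, 6, 15, 3]` → arr = [23, 20, 6, 15, 3]
`arr.reverse()` → arr = [3, 15, 6, 20, 23]
`arr[0] = arr[0] + arr[-1]` → arr = [26, 15, 6, 20, 23]
`result = arr[0]` → result = 26
So result = 26

Answer: 26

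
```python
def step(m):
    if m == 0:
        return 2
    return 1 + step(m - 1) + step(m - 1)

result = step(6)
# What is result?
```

step(m) = 1 + 2·step(m-1), step(0)=2. Closed form: (2+1)·2^6 - 1 = 191.

Answer: 191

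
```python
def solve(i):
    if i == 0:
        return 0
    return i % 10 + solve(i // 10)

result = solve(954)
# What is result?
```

Sum of digits of 954: 4 + 5 + 9 = 18

Answer: 18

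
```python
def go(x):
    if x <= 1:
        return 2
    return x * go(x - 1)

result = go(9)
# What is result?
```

go(9) = 9 * 8 * 7 * 6 * 5 * 4 * 3 * 2 * 2 = 725760

Answer: 725760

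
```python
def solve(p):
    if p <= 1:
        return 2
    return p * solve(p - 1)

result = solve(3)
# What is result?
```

solve(3) = 3 * 2 * 2 = 12

Answer: 12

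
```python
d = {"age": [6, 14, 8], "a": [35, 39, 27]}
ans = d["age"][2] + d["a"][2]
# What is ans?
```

Trace:
`d = {"age": [6, 14, 8], "a": [35, 39, 27]}` → d = {'age': [6, 14, 8], 'a': [35, 39, 27]}
`ans = d["age"][2] + d["a"][2]` → ans = 35
So ans = 35

Answer: 35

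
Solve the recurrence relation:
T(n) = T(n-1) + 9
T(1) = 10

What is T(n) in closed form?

Unrolling: T(n) = T(1) + 9·(n-1) = 10 + 9(n-1) = 9n + 1.

Answer: T(n) = 9n + 1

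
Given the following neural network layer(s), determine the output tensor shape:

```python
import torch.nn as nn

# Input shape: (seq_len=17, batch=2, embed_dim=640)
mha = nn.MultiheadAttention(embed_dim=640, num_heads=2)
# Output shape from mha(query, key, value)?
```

Input: (17, 2, 640) -> Output: (17, 2, 640)

Answer: (17, 2, 640)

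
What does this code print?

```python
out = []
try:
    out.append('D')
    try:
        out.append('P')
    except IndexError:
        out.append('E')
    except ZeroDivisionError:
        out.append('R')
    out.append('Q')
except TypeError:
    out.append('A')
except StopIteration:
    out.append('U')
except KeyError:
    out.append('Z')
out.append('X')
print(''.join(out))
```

Execution trace: 'D' (try body) → 'P' (inner try body, no exception) → 'Q' (try body, no exception) → 'X' (after the try/except). Output: DPQX

Answer: DPQX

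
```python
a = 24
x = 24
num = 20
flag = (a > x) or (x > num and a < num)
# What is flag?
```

Trace:
`a = 24` → a = 24
`x = 24` → x = 24
`num = 20` → num = 20
`flag = (a > x) or (x > num and a < num)` → flag = False
So flag = False

Answer: False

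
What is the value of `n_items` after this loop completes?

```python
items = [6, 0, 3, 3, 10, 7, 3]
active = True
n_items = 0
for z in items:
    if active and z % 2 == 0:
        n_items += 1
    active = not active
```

Count even values at even positions
`n_items` takes the values: 0 → 1 → 2

Answer: 2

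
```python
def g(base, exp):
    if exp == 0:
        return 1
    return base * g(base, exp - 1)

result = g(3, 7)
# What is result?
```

g(3, 7) = 3 * 3 * 3 * 3 * 3 * 3 * 3 = 2187

Answer: 2187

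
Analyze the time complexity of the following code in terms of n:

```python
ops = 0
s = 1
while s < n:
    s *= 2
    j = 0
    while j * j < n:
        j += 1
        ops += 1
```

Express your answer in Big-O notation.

Each loop level contributes: log n × √n. Multiplying the contributions gives O(√n log n).

Answer: O(√n log n)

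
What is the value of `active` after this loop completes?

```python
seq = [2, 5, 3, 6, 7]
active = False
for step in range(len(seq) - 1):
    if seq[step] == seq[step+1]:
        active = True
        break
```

Check consecutive duplicates in [2, 5, 3, 6, 7]
`active` takes the values: False

Answer: False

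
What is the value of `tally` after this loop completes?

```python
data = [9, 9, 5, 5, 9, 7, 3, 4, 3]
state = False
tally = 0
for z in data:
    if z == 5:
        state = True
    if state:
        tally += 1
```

Count elements after first 5 in [9, 9, 5, 5, 9, 7, 3, 4, 3]
`tally` takes the values: 0 → 1 → 2 → 3 → 4 → 5 → 6 → 7

Answer: 7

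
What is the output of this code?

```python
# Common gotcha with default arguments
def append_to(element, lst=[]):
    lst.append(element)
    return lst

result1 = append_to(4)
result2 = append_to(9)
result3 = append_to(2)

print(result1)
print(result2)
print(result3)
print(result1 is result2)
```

Key concept: mutable default argument gotcha.
Step by step:
`result1 = append_to(4)` → result1 = [4]
`result2 = append_to(9)` → result1 = [4, 9] (same object as result2); result2 = [4, 9] (same object as result1)
`result3 = append_to(2)` → result1 = [4, 9, 2] (same object as result2, result3); result2 = [4, 9, 2] (same object as result1, result3); result3 = [4, 9, 2] (same object as result1, result2)
`print(result1)` → prints [4, 9, 2]
`print(result2)` → prints [4, 9, 2]
`print(result3)` → prints [4, 9, 2]
`print(result1 is result2)` → prints True

Answer:
[4, 9, 2]
[4, 9, 2]
[4, 9, 2]
True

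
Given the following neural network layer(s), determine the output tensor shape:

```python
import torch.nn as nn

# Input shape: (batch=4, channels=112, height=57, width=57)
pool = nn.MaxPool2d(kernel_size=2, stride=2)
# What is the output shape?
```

Input: (4, 112, 57, 57) -> Output: (4, 112, 28, 28)

Answer: (4, 112, 28, 28)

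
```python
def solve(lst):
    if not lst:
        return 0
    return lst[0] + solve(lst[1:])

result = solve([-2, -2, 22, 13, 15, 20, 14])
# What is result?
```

(-2) + (-2) + 22 + 13 + 15 + 20 + 14 + 0 = 80

Answer: 80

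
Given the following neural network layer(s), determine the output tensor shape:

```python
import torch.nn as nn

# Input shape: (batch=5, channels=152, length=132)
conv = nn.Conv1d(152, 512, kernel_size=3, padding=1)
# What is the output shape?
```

Input: (5, 152, 132) -> Output: (5, 512, 132)

Answer: (5, 512, 132)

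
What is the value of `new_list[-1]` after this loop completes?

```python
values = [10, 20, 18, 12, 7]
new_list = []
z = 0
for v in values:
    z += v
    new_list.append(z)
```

Cumulative sum ends at 67
`new_list` takes the values: [] → [10] → [10, 30] → [10, 30, 48] → [10, 30, 48, 60] → [10, 30, 48, 60, 67]
So `new_list[-1]` = 67

Answer: 67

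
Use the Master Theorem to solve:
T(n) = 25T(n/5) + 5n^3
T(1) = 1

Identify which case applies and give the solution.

a=25, b=5, f(n)=5n^3. log_5(25) = 2. Since c=3 > 2 and the regularity condition holds (25(n/5)^3 = (25/5^3)n^3 with 25/5^3 < 1), Case 3 applies: T(n) = Θ(f(n)) = O(n^3).

Answer: O(n^3) - Case 3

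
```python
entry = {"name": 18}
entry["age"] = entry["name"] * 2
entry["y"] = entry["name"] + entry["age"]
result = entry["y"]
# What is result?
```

Trace:
`entry = {"name": 18}` → entry = {'name': 18}
`entry["age"] = entry["name"] * 2` → entry = {'name': 18, 'age': 36}
`entry["y"] = entry["name"] + entry["age"]` → entry = {'name': 18, 'age': 36, 'y': 54}
`result = entry["y"]` → result = 54
So result = 54

Answer: 54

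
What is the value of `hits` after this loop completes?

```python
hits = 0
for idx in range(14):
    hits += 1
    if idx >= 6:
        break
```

Loop breaks when idx reaches 6, hits is 7
`hits` takes the values: 0 → 1 → 2 → 3 → 4 → 5 → 6 → 7

Answer: 7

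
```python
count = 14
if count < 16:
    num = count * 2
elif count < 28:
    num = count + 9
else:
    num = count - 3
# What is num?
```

Trace:
`count = 14` → count = 14
`if count < 16: ...` → count < 16 is True → num = 28
So num = 28

Answer: 28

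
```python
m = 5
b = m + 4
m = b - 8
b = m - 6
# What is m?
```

Trace:
`m = 5` → m = 5
`b = m + 4` → b = 9
`m = b - 8` → m = 1
`b = m - 6` → b = -5
So m = 1

Answer: 1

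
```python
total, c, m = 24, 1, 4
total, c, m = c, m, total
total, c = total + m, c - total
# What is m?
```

Trace:
`total, c, m = 24, 1, 4` → total = 24; c = 1; m = 4
`total, c, m = c, m, total` → total = 1; c = 4; m = 24
`total, c = total + m, c - total` → total = 25; c = 3
So m = 24

Answer: 24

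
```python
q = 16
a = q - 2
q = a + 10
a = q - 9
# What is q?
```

Trace:
`q = 16` → q = 16
`a = q - 2` → a = 14
`q = a + 10` → q = 24
`a = q - 9` → a = 15
So q = 24

Answer: 24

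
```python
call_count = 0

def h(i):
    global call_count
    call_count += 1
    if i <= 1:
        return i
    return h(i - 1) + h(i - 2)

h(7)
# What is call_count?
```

Calls(i) = 1 + Calls(i-1) + Calls(i-2); Calls(0)=Calls(1)=1. For i=7 this gives 41.

Answer: 41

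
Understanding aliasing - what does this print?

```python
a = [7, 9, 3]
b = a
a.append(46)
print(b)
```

Key concept: basic list aliasing.
Step by step:
`a = [7, 9, 3]` → a = [7, 9, 3]
`b = a` → b = [7, 9, 3] (same object as a)
`a.append(46)` → a = [7, 9, 3, 46] (same object as b); b = [7, 9, 3, 46] (same object as a)
`print(b)` → prints [7, 9, 3, 46]

Answer: [7, 9, 3, 46]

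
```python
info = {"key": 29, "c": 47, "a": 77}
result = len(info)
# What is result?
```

Trace:
`info = {"key": 29, "c": 47, "a": 77}` → info = {'key': 29, 'c': 47, 'a': 77}
`result = len(info)` → result = 3
So result = 3

Answer: 3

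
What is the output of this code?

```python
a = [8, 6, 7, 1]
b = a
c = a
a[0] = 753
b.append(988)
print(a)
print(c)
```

Key concept: multiple aliases.
Step by step:
`a = [8, 6, 7, 1]` → a = [8, 6, 7, 1]
`b = a` → b = [8, 6, 7, 1] (same object as a)
`c = a` → c = [8, 6, 7, 1] (same object as a, b)
`a[0] = 753` → a = [753, 6, 7, 1] (same object as b, c); b = [753, 6, 7, 1] (same object as a, c); c = [753, 6, 7, 1] (same object as a, b)
`b.append(988)` → a = [753, 6, 7, 1, 988] (same object as b, c); b = [753, 6, 7, 1, 988] (same object as a, c); c = [753, 6, 7, 1, 988] (same object as a, b)
`print(a)` → prints [753, 6, 7, 1, 988]
`print(c)` → prints [753, 6, 7, 1, 988]

Answer:
[753, 6, 7, 1, 988]
[753, 6, 7, 1, 988]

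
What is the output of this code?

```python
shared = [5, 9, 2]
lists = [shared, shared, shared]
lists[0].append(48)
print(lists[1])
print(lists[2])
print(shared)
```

Key concept: list of same reference.
Step by step:
`shared = [5, 9, 2]` → shared = [5, 9, 2]
`lists = [shared, shared, shared]` → lists = [[5, 9, 2], [5, 9, 2], [5, 9, 2]]
`lists[0].append(48)` → shared = [5, 9, 2, 48]; lists = [[5, 9, 2, 48], [5, 9, 2, 48], [5, 9, 2, 48]]
`print(lists[1])` → prints [5, 9, 2, 48]
`print(lists[2])` → prints [5, 9, 2, 48]
`print(shared)` → prints [5, 9, 2, 48]

Answer:
[5, 9, 2, 48]
[5, 9, 2, 48]
[5, 9, 2, 48]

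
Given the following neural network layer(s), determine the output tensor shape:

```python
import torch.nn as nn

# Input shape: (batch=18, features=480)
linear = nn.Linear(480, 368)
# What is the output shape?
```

Input: (18, 480) -> Output: (18, 368)

Answer: (18, 368)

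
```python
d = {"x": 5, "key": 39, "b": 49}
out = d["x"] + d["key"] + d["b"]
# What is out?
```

Trace:
`d = {"x": 5, "key": 39, "b": 49}` → d = {'x': 5, 'key': 39, 'b': 49}
`out = d["x"] + d["key"] + d["b"]` → out = 93
So out = 93

Answer: 93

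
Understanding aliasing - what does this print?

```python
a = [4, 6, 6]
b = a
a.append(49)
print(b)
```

Key concept: basic list aliasing.
Step by step:
`a = [4, 6, 6]` → a = [4, 6, 6]
`b = a` → b = [4, 6, 6] (same object as a)
`a.append(49)` → a = [4, 6, 6, 49] (same object as b); b = [4, 6, 6, 49] (same object as a)
`print(b)` → prints [4, 6, 6, 49]

Answer: [4, 6, 6, 49]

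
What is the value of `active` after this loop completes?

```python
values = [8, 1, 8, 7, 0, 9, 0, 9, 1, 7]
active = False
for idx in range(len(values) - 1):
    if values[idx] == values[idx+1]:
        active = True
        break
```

Check consecutive duplicates in [8, 1, 8, 7, 0, 9, 0, 9, 1, 7]
`active` takes the values: False

Answer: False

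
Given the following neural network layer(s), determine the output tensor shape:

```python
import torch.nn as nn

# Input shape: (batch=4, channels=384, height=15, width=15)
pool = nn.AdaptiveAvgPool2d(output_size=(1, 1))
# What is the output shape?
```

Input: (4, 384, 15, 15) -> Output: (4, 384, 1, 1)

Answer: (4, 384, 1, 1)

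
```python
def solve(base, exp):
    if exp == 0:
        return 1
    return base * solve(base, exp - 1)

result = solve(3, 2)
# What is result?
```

solve(3, 2) = 3 * 3 = 9

Answer: 9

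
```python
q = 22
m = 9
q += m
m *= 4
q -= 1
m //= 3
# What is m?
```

Trace:
`q = 22` → q = 22
`m = 9` → m = 9
`q += m` → q = 31
`m *= 4` → m = 36
`q -= 1` → q = 30
`m //= 3` → m = 12
So m = 12

Answer: 12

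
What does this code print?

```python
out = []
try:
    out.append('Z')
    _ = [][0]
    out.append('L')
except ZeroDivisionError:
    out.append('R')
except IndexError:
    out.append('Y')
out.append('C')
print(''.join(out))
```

Execution trace: 'Z' (try body) → 'Y' (except IndexError) → 'C' (after the try/except). Output: ZYC

Answer: ZYC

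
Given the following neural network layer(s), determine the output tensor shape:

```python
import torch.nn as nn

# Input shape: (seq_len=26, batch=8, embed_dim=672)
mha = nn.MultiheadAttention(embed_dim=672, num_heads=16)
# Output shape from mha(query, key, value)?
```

Input: (26, 8, 672) -> Output: (26, 8, 672)

Answer: (26, 8, 672)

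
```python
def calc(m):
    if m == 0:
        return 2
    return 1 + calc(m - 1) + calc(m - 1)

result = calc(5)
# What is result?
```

calc(m) = 1 + 2·calc(m-1), calc(0)=2. Closed form: (2+1)·2^5 - 1 = 95.

Answer: 95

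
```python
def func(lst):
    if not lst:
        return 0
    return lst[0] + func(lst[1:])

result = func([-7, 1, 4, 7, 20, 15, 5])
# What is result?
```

(-7) + 1 + 4 + 7 + 20 + 15 + 5 + 0 = 45

Answer: 45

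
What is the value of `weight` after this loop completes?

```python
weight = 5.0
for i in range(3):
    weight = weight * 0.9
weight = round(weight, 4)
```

Exponential decay: 5.0 * 0.9^3
`weight` takes the values: 5.0 → 4.5 → 4.05 → 3.645

Answer: 3.645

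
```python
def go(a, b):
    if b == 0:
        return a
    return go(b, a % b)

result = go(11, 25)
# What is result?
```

go(11, 25) -> go(25, 11) -> go(11, 3) -> go(3, 2) -> go(2, 1) -> go(1, 0) -> 1

Answer: 1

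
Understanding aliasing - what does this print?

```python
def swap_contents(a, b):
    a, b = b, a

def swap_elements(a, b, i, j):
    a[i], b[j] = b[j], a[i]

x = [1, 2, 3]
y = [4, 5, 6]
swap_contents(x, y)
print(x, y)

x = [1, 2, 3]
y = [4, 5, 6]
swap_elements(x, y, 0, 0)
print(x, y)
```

Key concept: parameter rebinding vs mutation.
Step by step:
`x = [1, 2, 3]` → x = [1, 2, 3]
`y = [4, 5, 6]` → y = [4, 5, 6]
`swap_contents(x, y)` → no visible change to tracked variables
`print(x, y)` → prints [1, 2, 3] [4, 5, 6]
`x = [1, 2, 3]` → x = [1, 2, 3]
`y = [4, 5, 6]` → y = [4, 5, 6]
`swap_elements(x, y, 0, 0)` → x = [4, 2, 3]; y = [1, 5, 6]
`print(x, y)` → prints [4, 2, 3] [1, 5, 6]

Answer:
[1, 2, 3] [4, 5, 6]
[4, 2, 3] [1, 5, 6]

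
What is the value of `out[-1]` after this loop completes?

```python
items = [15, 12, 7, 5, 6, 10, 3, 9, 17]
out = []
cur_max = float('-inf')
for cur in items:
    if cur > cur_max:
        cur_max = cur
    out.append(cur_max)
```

Running max ends at 17
`out` takes the values: [] → [15] → [15, 15] → [15, 15, 15] → [15, 15, 15, 15] → [15, 15, 15, 15, 15] → [15, 15, 15, 15, 15, 15] → [15, 15, 15, 15, 15, 15, 15] → [15, 15, 15, 15, 15, 15, 15, 15] → [15, 15, 15, 15, 15, 15, 15, 15, 17]
So `out[-1]` = 17

Answer: 17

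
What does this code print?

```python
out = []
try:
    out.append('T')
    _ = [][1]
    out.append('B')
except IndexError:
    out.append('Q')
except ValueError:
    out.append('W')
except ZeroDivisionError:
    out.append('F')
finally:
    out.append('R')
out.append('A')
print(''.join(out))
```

Execution trace: 'T' (try body) → 'Q' (except IndexError) → 'R' (finally) → 'A' (after the try/except). Output: TQRA

Answer: TQRA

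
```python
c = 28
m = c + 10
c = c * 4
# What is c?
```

Trace:
`c = 28` → c = 28
`m = c + 10` → m = 38
`c = c * 4` → c = 112
So c = 112

Answer: 112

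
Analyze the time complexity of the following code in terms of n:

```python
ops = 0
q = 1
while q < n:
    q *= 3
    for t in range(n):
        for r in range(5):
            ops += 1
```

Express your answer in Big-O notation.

Each loop level contributes: log n × n × 1. Multiplying the contributions gives O(n log n).

Answer: O(n log n)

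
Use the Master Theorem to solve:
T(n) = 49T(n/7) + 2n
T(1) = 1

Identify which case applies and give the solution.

a=49, b=7, f(n)=2n. log_7(49) = 2. Since c=1 < 2, Case 1 applies: T(n) = Θ(n^log_b(a)) = O(n^2).

Answer: O(n^2) - Case 1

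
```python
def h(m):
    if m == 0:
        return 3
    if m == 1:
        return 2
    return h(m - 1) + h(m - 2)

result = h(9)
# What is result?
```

Build up from base cases: h(0)=3, h(1)=2, h(2)=5, h(3)=7, h(4)=12, h(5)=19, h(6)=31, ..., h(9)=131

Answer: 131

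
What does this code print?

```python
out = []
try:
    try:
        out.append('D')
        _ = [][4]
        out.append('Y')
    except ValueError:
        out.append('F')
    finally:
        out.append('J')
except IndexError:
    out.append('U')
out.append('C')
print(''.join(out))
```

Execution trace: 'D' (try body) → 'J' (finally) → 'U' (outer except IndexError) → 'C' (after the try/except). Output: DJUC

Answer: DJUC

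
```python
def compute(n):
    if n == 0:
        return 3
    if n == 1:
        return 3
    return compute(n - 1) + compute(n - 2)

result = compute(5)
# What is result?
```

Build up from base cases: compute(0)=3, compute(1)=3, compute(2)=6, compute(3)=9, compute(4)=15, compute(5)=24

Answer: 24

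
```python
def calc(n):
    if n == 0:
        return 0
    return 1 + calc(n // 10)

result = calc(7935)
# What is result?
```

Count of digits of 7935: 4

Answer: 4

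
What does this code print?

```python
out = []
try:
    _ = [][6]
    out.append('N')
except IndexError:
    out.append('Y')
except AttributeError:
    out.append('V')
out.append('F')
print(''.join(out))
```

Execution trace: 'Y' (except IndexError) → 'F' (after the try/except). Output: YF

Answer: YF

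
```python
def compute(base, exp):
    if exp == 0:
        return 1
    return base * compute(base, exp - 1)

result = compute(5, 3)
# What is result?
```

compute(5, 3) = 5 * 5 * 5 = 125

Answer: 125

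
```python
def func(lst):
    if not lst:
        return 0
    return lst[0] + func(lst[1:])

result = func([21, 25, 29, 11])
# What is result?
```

21 + 25 + 29 + 11 + 0 = 86

Answer: 86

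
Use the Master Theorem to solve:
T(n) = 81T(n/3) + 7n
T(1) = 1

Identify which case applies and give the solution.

a=81, b=3, f(n)=7n. log_3(81) = 4. Since c=1 < 4, Case 1 applies: T(n) = Θ(n^log_b(a)) = O(n^4).

Answer: O(n^4) - Case 1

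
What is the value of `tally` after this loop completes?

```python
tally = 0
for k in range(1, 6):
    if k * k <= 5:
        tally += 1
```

Count numbers where k² ≤ 5
`tally` takes the values: 0 → 1 → 2

Answer: 2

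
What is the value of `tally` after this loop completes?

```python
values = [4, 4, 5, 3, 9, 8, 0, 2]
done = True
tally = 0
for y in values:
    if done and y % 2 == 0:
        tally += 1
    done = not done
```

Count even values at even positions
`tally` takes the values: 0 → 1 → 2

Answer: 2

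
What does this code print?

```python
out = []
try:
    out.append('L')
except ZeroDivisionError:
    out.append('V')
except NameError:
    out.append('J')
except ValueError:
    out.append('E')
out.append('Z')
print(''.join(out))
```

Execution trace: 'L' (try body, no exception) → 'Z' (after the try/except). Output: LZ

Answer: LZ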